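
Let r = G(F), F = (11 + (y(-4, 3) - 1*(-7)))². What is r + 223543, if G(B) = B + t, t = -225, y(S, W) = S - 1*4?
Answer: 223418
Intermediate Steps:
y(S, W) = -4 + S (y(S, W) = S - 4 = -4 + S)
F = 100 (F = (11 + ((-4 - 4) - 1*(-7)))² = (11 + (-8 + 7))² = (11 - 1)² = 10² = 100)
G(B) = -225 + B (G(B) = B - 225 = -225 + B)
r = -125 (r = -225 + 100 = -125)
r + 223543 = -125 + 223543 = 223418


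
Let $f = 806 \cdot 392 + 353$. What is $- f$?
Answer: $-316305$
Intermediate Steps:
$f = 316305$ ($f = 315952 + 353 = 316305$)
$- f = \left(-1\right) 316305 = -316305$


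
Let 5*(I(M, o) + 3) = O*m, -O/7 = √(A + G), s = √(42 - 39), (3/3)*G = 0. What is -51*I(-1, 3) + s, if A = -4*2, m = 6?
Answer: 153 + √3 + 4284*I*√2/5 ≈ 154.73 + 1211.7*I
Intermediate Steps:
G = 0
A = -8
s = √3 ≈ 1.7320
O = -14*I*√2 (O = -7*√(-8 + 0) = -14*I*√2 ≈ -19.799*I)
I(M, o) = -3 - 84*I*√2/5 (I(M, o) = -3 + (-14*I*√2*6)/5 = -3 + (-84*I*√2)/5 = -3 - 84*I*√2/5)
-51*I(-1, 3) + s = -51*(-3 - 84*I*√2/5) + √3 = (153 + 4284*I*√2/5) + √3 = 153 + √3 + 4284*I*√2/5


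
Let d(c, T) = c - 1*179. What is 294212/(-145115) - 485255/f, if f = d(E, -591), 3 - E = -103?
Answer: 70396301849/10593395 ≈ 6645.3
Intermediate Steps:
E = 106 (E = 3 - 1*(-103) = 3 + 103 = 106)
d(c, T) = -179 + c (d(c, T) = c - 179 = -179 + c)
f = -73 (f = -179 + 106 = -73)
294212/(-145115) - 485255/f = 294212/(-145115) - 485255/(-73) = 294212*(-1/145115) - 485255*(-1/73) = -294212/145115 + 485255/73 = 70396301849/10593395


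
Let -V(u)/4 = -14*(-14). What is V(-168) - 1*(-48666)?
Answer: 47882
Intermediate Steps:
V(u) = -784 (V(u) = -(-56)*(-14) = -4*196 = -784)
V(-168) - 1*(-48666) = -784 - 1*(-48666) = -784 + 48666 = 47882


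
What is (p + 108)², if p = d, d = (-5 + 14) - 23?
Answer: 8836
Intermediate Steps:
d = -14 (d = 9 - 23 = -14)
p = -14
(p + 108)² = (-14 + 108)² = 94² = 8836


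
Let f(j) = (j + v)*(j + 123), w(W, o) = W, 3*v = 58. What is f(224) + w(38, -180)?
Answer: 253424/3 ≈ 84475.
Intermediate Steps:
v = 58/3 (v = (1/3)*58 = 58/3 ≈ 19.333)
f(j) = (123 + j)*(58/3 + j) (f(j) = (j + 58/3)*(j + 123) = (58/3 + j)*(123 + j) = (123 + j)*(58/3 + j))
f(224) + w(38, -180) = (2378 + 224**2 + (427/3)*224) + 38 = (2378 + 50176 + 95648/3) + 38 = 253310/3 + 38 = 253424/3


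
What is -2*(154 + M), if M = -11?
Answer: -286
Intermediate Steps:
-2*(154 + M) = -2*(154 - 11) = -2*143 = -286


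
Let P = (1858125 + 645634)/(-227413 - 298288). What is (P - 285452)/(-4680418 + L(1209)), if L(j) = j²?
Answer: 150064905611/1692093259637 ≈ 0.088686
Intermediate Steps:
P = -2503759/525701 (P = 2503759/(-525701) = 2503759*(-1/525701) = -2503759/525701 ≈ -4.7627)
(P - 285452)/(-4680418 + L(1209)) = (-2503759/525701 - 285452)/(-4680418 + 1209²) = -150064905611/(525701*(-4680418 + 1461681)) = -150064905611/525701/(-3218737) = -150064905611/525701*(-1/3218737) = 150064905611/1692093259637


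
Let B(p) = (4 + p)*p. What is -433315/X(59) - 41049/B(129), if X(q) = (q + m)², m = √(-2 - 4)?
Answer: 2*(-807297*√6 + 1262838455*I)/(5719*(-3475*I + 118*√6)) ≈ -126.23 + 10.3*I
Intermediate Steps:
m = I*√6 (m = √(-6) = I*√6 ≈ 2.4495*I)
X(q) = (q + I*√6)²
B(p) = p*(4 + p)
-433315/X(59) - 41049/B(129) = -433315/(59 + I*√6)² - 41049*1/(129*(4 + 129)) = -433315/(59 + I*√6)² - 41049/(129*133) = -433315/(59 + I*√6)² - 41049/17157 = -433315/(59 + I*√6)² - 41049*1/17157 = -433315/(59 + I*√6)² - 13683/5719 = -13683/5719 - 433315/(59 + I*√6)²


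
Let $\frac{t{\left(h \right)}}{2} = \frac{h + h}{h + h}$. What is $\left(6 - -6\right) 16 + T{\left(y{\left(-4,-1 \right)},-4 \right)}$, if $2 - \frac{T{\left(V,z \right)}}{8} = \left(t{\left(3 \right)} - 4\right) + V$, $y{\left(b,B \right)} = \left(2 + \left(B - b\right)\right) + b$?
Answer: $216$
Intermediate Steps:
$t{\left(h \right)} = 2$ ($t{\left(h \right)} = 2 \frac{h + h}{h + h} = 2 \frac{2 h}{2 h} = 2 \cdot 2 h \frac{1}{2 h} = 2 \cdot 1 = 2$)
$y{\left(b,B \right)} = 2 + B$ ($y{\left(b,B \right)} = \left(2 + B - b\right) + b = 2 + B$)
$T{\left(V,z \right)} = 32 - 8 V$ ($T{\left(V,z \right)} = 16 - 8 \left(\left(2 - 4\right) + V\right) = 16 - 8 \left(-2 + V\right) = 16 - \left(-16 + 8 V\right) = 32 - 8 V$)
$\left(6 - -6\right) 16 + T{\left(y{\left(-4,-1 \right)},-4 \right)} = \left(6 - -6\right) 16 + \left(32 - 8 \left(2 - 1\right)\right) = \left(6 + 6\right) 16 + \left(32 - 8\right) = 12 \cdot 16 + \left(32 - 8\right) = 192 + 24 = 216$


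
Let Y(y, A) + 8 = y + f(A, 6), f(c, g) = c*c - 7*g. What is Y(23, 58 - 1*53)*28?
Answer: -56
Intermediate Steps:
f(c, g) = c**2 - 7*g
Y(y, A) = -50 + y + A**2 (Y(y, A) = -8 + (y + (A**2 - 7*6)) = -8 + (y + (A**2 - 42)) = -8 + (y + (-42 + A**2)) = -8 + (-42 + y + A**2) = -50 + y + A**2)
Y(23, 58 - 1*53)*28 = (-50 + 23 + (58 - 1*53)**2)*28 = (-50 + 23 + (58 - 53)**2)*28 = (-50 + 23 + 5**2)*28 = (-50 + 23 + 25)*28 = -2*28 = -56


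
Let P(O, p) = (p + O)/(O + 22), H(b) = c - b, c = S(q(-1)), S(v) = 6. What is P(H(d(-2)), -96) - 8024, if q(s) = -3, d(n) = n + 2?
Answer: -112381/14 ≈ -8027.2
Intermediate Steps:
d(n) = 2 + n
c = 6
H(b) = 6 - b
P(O, p) = (O + p)/(22 + O)
P(H(d(-2)), -96) - 8024 = ((6 - (2 - 2)) - 96)/(22 + (6 - (2 - 2))) - 8024 = ((6 - 1*0) - 96)/(22 + (6 - 1*0)) - 8024 = ((6 + 0) - 96)/(22 + (6 + 0)) - 8024 = (6 - 96)/(22 + 6) - 8024 = -90/28 - 8024 = (1/28)*(-90) - 8024 = -45/14 - 8024 = -112381/14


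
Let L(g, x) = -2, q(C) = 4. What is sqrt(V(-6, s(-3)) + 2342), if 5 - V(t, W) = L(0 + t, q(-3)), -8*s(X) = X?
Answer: 9*sqrt(29) ≈ 48.466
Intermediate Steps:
s(X) = -X/8
V(t, W) = 7 (V(t, W) = 5 - 1*(-2) = 5 + 2 = 7)
sqrt(V(-6, s(-3)) + 2342) = sqrt(7 + 2342) = sqrt(2349) = 9*sqrt(29)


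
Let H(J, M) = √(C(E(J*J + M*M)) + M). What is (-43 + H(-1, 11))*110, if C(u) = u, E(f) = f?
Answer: -4730 + 110*√133 ≈ -3461.4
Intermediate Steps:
H(J, M) = √(M + J² + M²) (H(J, M) = √((J*J + M*M) + M) = √((J² + M²) + M) = √(M + J² + M²))
(-43 + H(-1, 11))*110 = (-43 + √(11 + (-1)² + 11²))*110 = (-43 + √(11 + 1 + 121))*110 = (-43 + √133)*110 = -4730 + 110*√133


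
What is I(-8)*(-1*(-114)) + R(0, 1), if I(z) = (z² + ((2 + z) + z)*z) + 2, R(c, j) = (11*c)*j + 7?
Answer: 20299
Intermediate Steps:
R(c, j) = 7 + 11*c*j (R(c, j) = 11*c*j + 7 = 7 + 11*c*j)
I(z) = 2 + z² + z*(2 + 2*z) (I(z) = (z² + (2 + 2*z)*z) + 2 = (z² + z*(2 + 2*z)) + 2 = 2 + z² + z*(2 + 2*z))
I(-8)*(-1*(-114)) + R(0, 1) = (2 + 2*(-8) + 3*(-8)²)*(-1*(-114)) + (7 + 11*0*1) = (2 - 16 + 3*64)*114 + (7 + 0) = (2 - 16 + 192)*114 + 7 = 178*114 + 7 = 20292 + 7 = 20299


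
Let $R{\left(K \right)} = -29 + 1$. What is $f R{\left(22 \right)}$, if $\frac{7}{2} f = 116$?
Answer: $-928$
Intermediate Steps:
$f = \frac{232}{7}$ ($f = \frac{2}{7} \cdot 116 = \frac{232}{7} \approx 33.143$)
$R{\left(K \right)} = -28$
$f R{\left(22 \right)} = \frac{232}{7} \left(-28\right) = -928$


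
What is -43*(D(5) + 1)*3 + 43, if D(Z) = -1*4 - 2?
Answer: 688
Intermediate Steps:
D(Z) = -6 (D(Z) = -4 - 2 = -6)
-43*(D(5) + 1)*3 + 43 = -43*(-6 + 1)*3 + 43 = -(-215)*3 + 43 = -43*(-15) + 43 = 645 + 43 = 688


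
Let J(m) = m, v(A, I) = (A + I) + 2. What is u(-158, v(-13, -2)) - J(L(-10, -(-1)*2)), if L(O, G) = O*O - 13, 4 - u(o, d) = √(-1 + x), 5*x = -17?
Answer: -83 - I*√110/5 ≈ -83.0 - 2.0976*I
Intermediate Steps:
x = -17/5 (x = (⅕)*(-17) = -17/5 ≈ -3.4000)
v(A, I) = 2 + A + I
u(o, d) = 4 - I*√110/5 (u(o, d) = 4 - √(-1 - 17/5) = 4 - √(-22/5) = 4 - I*√110/5)
L(O, G) = -13 + O² (L(O, G) = O² - 13 = -13 + O²)
u(-158, v(-13, -2)) - J(L(-10, -(-1)*2)) = (4 - I*√110/5) - (-13 + (-10)²) = (4 - I*√110/5) - (-13 + 100) = (4 - I*√110/5) - 1*87 = (4 - I*√110/5) - 87 = -83 - I*√110/5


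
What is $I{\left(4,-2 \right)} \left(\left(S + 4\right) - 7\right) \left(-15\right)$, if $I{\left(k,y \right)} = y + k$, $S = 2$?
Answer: $30$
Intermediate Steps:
$I{\left(k,y \right)} = k + y$
$I{\left(4,-2 \right)} \left(\left(S + 4\right) - 7\right) \left(-15\right) = \left(4 - 2\right) \left(\left(2 + 4\right) - 7\right) \left(-15\right) = 2 \left(6 - 7\right) \left(-15\right) = 2 \left(-1\right) \left(-15\right) = \left(-2\right) \left(-15\right) = 30$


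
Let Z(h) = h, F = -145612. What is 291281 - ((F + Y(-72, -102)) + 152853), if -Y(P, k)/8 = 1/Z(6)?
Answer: 852124/3 ≈ 2.8404e+5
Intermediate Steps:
Y(P, k) = -4/3 (Y(P, k) = -8/6 = -8*⅙ = -4/3)
291281 - ((F + Y(-72, -102)) + 152853) = 291281 - ((-145612 - 4/3) + 152853) = 291281 - (-436840/3 + 152853) = 291281 - 1*21719/3 = 291281 - 21719/3 = 852124/3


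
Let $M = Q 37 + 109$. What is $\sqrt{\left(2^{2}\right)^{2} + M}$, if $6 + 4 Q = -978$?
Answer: $i \sqrt{8977} \approx 94.747 i$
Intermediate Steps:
$Q = -246$ ($Q = - \frac{3}{2} + \frac{1}{4} \left(-978\right) = - \frac{3}{2} - \frac{489}{2} = -246$)
$M = -8993$ ($M = \left(-246\right) 37 + 109 = -9102 + 109 = -8993$)
$\sqrt{\left(2^{2}\right)^{2} + M} = \sqrt{\left(2^{2}\right)^{2} - 8993} = \sqrt{4^{2} - 8993} = \sqrt{16 - 8993} = \sqrt{-8977} = i \sqrt{8977}$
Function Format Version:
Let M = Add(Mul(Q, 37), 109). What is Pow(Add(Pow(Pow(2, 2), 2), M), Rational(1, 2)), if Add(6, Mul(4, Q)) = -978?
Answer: Mul(I, Pow(8977, Rational(1, 2))) ≈ Mul(94.747, I)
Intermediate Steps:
Q = -246 (Q = Add(Rational(-3, 2), Mul(Rational(1, 4), -978)) = Add(Rational(-3, 2), Rational(-489, 2)) = -246)
M = -8993 (M = Add(Mul(-246, 37), 109) = Add(-9102, 109) = -8993)
Pow(Add(Pow(Pow(2, 2), 2), M), Rational(1, 2)) = Pow(Add(Pow(Pow(2, 2), 2), -8993), Rational(1, 2)) = Pow(Add(Pow(4, 2), -8993), Rational(1, 2)) = Pow(Add(16, -8993), Rational(1, 2)) = Pow(-8977, Rational(1, 2)) = Mul(I, Pow(8977, Rational(1, 2)))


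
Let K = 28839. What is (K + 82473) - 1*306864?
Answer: -195552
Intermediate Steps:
(K + 82473) - 1*306864 = (28839 + 82473) - 1*306864 = 111312 - 306864 = -195552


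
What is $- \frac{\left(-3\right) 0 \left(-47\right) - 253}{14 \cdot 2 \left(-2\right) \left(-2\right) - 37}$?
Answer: $\frac{253}{75} \approx 3.3733$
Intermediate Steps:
$- \frac{\left(-3\right) 0 \left(-47\right) - 253}{14 \cdot 2 \left(-2\right) \left(-2\right) - 37} = - \frac{0 \left(-47\right) - 253}{14 \left(\left(-4\right) \left(-2\right)\right) - 37} = - \frac{0 - 253}{14 \cdot 8 - 37} = - \frac{-253}{112 - 37} = - \frac{-253}{75} = \left(-1\right) \left(- \frac{253}{75}\right) = \frac{253}{75}$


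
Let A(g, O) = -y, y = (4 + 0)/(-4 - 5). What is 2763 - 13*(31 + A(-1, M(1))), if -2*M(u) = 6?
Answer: 21188/9 ≈ 2354.2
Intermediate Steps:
y = -4/9 (y = 4/(-9) = 4*(-1/9) = -4/9 ≈ -0.44444)
M(u) = -3 (M(u) = -1/2*6 = -3)
A(g, O) = 4/9 (A(g, O) = -1*(-4/9) = 4/9)
2763 - 13*(31 + A(-1, M(1))) = 2763 - 13*(31 + 4/9) = 2763 - 13*283/9 = 2763 - 3679/9 = 21188/9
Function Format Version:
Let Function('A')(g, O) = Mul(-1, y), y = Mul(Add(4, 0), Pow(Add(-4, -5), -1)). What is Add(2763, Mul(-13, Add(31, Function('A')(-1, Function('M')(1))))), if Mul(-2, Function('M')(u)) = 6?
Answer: Rational(21188, 9) ≈ 2354.2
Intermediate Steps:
y = Rational(-4, 9) (y = Mul(4, Pow(-9, -1)) = Mul(4, Rational(-1, 9)) = Rational(-4, 9) ≈ -0.44444)
Function('M')(u) = -3 (Function('M')(u) = Mul(Rational(-1, 2), 6) = -3)
Function('A')(g, O) = Rational(4, 9) (Function('A')(g, O) = Mul(-1, Rational(-4, 9)) = Rational(4, 9))
Add(2763, Mul(-13, Add(31, Function('A')(-1, Function('M')(1))))) = Add(2763, Mul(-13, Add(31, Rational(4, 9)))) = Add(2763, Mul(-13, Rational(283, 9))) = Add(2763, Rational(-3679, 9)) = Rational(21188, 9)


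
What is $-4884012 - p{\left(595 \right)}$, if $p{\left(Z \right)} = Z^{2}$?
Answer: $-5238037$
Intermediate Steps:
$-4884012 - p{\left(595 \right)} = -4884012 - 595^{2} = -4884012 - 354025 = -5238037$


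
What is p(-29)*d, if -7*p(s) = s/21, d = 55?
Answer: 1595/147 ≈ 10.850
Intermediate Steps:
p(s) = -s/147 (p(s) = -s/(7*21) = -s/147)
p(-29)*d = -1/147*(-29)*55 = (29/147)*55 = 1595/147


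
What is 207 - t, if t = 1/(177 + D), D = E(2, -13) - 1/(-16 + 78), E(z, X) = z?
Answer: 2297017/11097 ≈ 206.99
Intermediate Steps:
D = 123/62 (D = 2 - 1/(-16 + 78) = 2 - 1/62 = 123/62 ≈ 1.9839)
t = 62/11097 (t = 1/(177 + 123/62) = 1/(11097/62) = 62/11097 ≈ 0.0055871)
207 - t = 207 - 1*62/11097 = 207 - 62/11097 = 2297017/11097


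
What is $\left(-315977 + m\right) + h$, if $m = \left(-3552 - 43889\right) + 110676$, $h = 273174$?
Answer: $20432$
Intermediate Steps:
$m = 63235$ ($m = -47441 + 110676 = 63235$)
$\left(-315977 + m\right) + h = \left(-315977 + 63235\right) + 273174 = -252742 + 273174 = 20432$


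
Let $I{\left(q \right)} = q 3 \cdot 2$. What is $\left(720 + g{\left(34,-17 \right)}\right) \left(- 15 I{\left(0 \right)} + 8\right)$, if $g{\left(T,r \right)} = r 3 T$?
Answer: $-8112$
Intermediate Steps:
$I{\left(q \right)} = 6 q$ ($I{\left(q \right)} = 3 q 2 = 6 q$)
$g{\left(T,r \right)} = 3 T r$ ($g{\left(T,r \right)} = 3 r T = 3 T r$)
$\left(720 + g{\left(34,-17 \right)}\right) \left(- 15 I{\left(0 \right)} + 8\right) = \left(720 + 3 \cdot 34 \left(-17\right)\right) \left(- 15 \cdot 6 \cdot 0 + 8\right) = \left(720 - 1734\right) \left(\left(-15\right) 0 + 8\right) = - 1014 \left(0 + 8\right) = \left(-1014\right) 8 = -8112$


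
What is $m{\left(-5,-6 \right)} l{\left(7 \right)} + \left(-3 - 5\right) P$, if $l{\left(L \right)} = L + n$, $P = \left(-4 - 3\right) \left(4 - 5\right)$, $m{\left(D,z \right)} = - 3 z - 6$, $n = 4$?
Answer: $76$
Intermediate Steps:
$m{\left(D,z \right)} = -6 - 3 z$
$P = 7$ ($P = \left(-7\right) \left(-1\right) = 7$)
$l{\left(L \right)} = 4 + L$ ($l{\left(L \right)} = L + 4 = 4 + L$)
$m{\left(-5,-6 \right)} l{\left(7 \right)} + \left(-3 - 5\right) P = \left(-6 - -18\right) \left(4 + 7\right) + \left(-3 - 5\right) 7 = \left(-6 + 18\right) 11 - 56 = 12 \cdot 11 - 56 = 132 - 56 = 76$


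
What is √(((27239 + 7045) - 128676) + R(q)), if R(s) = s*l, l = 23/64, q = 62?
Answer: I*√6039662/8 ≈ 307.2*I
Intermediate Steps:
l = 23/64 (l = 23*(1/64) = 23/64 ≈ 0.35938)
R(s) = 23*s/64 (R(s) = s*(23/64) = 23*s/64)
√(((27239 + 7045) - 128676) + R(q)) = √(((27239 + 7045) - 128676) + (23/64)*62) = √((34284 - 128676) + 713/32) = √(-94392 + 713/32) = √(-3019831/32) = I*√6039662/8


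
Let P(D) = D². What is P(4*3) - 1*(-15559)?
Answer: 15703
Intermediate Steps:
P(4*3) - 1*(-15559) = (4*3)² - 1*(-15559) = 12² + 15559 = 144 + 15559 = 15703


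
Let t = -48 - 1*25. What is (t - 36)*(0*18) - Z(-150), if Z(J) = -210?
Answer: 210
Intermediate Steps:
t = -73 (t = -48 - 25 = -73)
(t - 36)*(0*18) - Z(-150) = (-73 - 36)*(0*18) - 1*(-210) = -109*0 + 210 = 0 + 210 = 210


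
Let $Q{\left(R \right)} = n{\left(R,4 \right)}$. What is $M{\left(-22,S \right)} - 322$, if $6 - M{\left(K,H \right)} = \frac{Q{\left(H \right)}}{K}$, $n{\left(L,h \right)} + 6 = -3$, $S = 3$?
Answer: $- \frac{6961}{22} \approx -316.41$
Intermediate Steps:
$n{\left(L,h \right)} = -9$ ($n{\left(L,h \right)} = -6 - 3 = -9$)
$Q{\left(R \right)} = -9$
$M{\left(K,H \right)} = 6 + \frac{9}{K}$ ($M{\left(K,H \right)} = 6 - - \frac{9}{K} = 6 + \frac{9}{K}$)
$M{\left(-22,S \right)} - 322 = \left(6 + \frac{9}{-22}\right) - 322 = \left(6 + 9 \left(- \frac{1}{22}\right)\right) - 322 = \left(6 - \frac{9}{22}\right) - 322 = \frac{123}{22} - 322 = - \frac{6961}{22}$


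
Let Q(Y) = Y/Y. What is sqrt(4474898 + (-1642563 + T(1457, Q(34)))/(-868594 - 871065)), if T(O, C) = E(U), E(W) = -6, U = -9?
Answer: sqrt(37514942633509469)/91561 ≈ 2115.4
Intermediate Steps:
Q(Y) = 1
T(O, C) = -6
sqrt(4474898 + (-1642563 + T(1457, Q(34)))/(-868594 - 871065)) = sqrt(4474898 + (-1642563 - 6)/(-868594 - 871065)) = sqrt(4474898 - 1642569/(-1739659)) = sqrt(4474898 - 1642569*(-1/1739659)) = sqrt(4474898 + 86451/91561) = sqrt(409726222229/91561) = sqrt(37514942633509469)/91561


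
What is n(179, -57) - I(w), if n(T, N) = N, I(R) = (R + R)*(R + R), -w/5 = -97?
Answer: -940957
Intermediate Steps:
w = 485 (w = -5*(-97) = 485)
I(R) = 4*R² (I(R) = (2*R)*(2*R) = 4*R²)
n(179, -57) - I(w) = -57 - 4*485² = -57 - 4*235225 = -57 - 1*940900 = -57 - 940900 = -940957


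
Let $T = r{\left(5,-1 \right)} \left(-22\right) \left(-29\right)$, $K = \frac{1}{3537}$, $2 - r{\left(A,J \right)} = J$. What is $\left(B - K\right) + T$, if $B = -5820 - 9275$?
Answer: $- \frac{46621198}{3537} \approx -13181.0$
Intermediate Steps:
$r{\left(A,J \right)} = 2 - J$
$K = \frac{1}{3537} \approx 0.00028273$
$B = -15095$ ($B = -5820 - 9275 = -15095$)
$T = 1914$ ($T = \left(2 - -1\right) \left(-22\right) \left(-29\right) = \left(2 + 1\right) \left(-22\right) \left(-29\right) = 3 \left(-22\right) \left(-29\right) = \left(-66\right) \left(-29\right) = 1914$)
$\left(B - K\right) + T = \left(-15095 - \frac{1}{3537}\right) + 1914 = - \frac{53391016}{3537} + 1914 = - \frac{46621198}{3537}$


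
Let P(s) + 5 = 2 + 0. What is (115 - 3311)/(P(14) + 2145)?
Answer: -94/63 ≈ -1.4921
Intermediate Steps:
P(s) = -3 (P(s) = -5 + (2 + 0) = -5 + 2 = -3)
(115 - 3311)/(P(14) + 2145) = (115 - 3311)/(-3 + 2145) = -3196/2142 = -3196*1/2142 = -94/63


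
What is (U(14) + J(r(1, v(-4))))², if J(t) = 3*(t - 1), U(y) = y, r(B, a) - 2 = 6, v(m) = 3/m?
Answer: 1225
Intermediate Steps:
r(B, a) = 8 (r(B, a) = 2 + 6 = 8)
J(t) = -3 + 3*t (J(t) = 3*(-1 + t) = -3 + 3*t)
(U(14) + J(r(1, v(-4))))² = (14 + (-3 + 3*8))² = (14 + (-3 + 24))² = (14 + 21)² = 35² = 1225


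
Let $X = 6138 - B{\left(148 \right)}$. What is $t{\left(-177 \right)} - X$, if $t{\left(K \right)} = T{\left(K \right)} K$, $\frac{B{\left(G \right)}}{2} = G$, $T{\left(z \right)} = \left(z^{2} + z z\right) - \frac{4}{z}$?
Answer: $-11096312$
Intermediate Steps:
$T{\left(z \right)} = - \frac{4}{z} + 2 z^{2}$ ($T{\left(z \right)} = \left(z^{2} + z^{2}\right) - \frac{4}{z} = 2 z^{2} - \frac{4}{z} = - \frac{4}{z} + 2 z^{2}$)
$B{\left(G \right)} = 2 G$
$t{\left(K \right)} = -4 + 2 K^{3}$ ($t{\left(K \right)} = \frac{2 \left(-2 + K^{3}\right)}{K} K = -4 + 2 K^{3}$)
$X = 5842$ ($X = 6138 - 2 \cdot 148 = 6138 - 296 = 5842$)
$t{\left(-177 \right)} - X = \left(-4 + 2 \left(-177\right)^{3}\right) - 5842 = \left(-4 + 2 \left(-5545233\right)\right) - 5842 = \left(-4 - 11090466\right) - 5842 = -11090470 - 5842 = -11096312$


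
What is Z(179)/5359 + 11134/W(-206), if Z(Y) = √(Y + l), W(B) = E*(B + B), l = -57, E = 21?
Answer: -5567/4326 + √122/5359 ≈ -1.2848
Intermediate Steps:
W(B) = 42*B (W(B) = 21*(B + B) = 21*(2*B) = 42*B)
Z(Y) = √(-57 + Y) (Z(Y) = √(Y - 57) = √(-57 + Y))
Z(179)/5359 + 11134/W(-206) = √(-57 + 179)/5359 + 11134/((42*(-206))) = √122*(1/5359) + 11134/(-8652) = √122/5359 + 11134*(-1/8652) = √122/5359 - 5567/4326 = -5567/4326 + √122/5359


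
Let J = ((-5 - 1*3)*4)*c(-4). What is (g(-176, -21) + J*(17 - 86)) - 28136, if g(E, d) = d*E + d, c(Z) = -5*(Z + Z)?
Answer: 63859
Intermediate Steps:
c(Z) = -10*Z
g(E, d) = d + E*d (g(E, d) = E*d + d = d + E*d)
J = -1280 (J = ((-5 - 1*3)*4)*(-10*(-4)) = ((-5 - 3)*4)*40 = -8*4*40 = -32*40 = -1280)
(g(-176, -21) + J*(17 - 86)) - 28136 = (-21*(1 - 176) - 1280*(17 - 86)) - 28136 = (-21*(-175) - 1280*(-69)) - 28136 = (3675 + 88320) - 28136 = 91995 - 28136 = 63859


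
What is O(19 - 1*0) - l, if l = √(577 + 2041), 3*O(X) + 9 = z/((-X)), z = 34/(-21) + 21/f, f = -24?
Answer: -28309/9576 - √2618 ≈ -54.123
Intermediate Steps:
z = -419/168 (z = 34/(-21) + 21/(-24) = 34*(-1/21) + 21*(-1/24) = -34/21 - 7/8 = -419/168 ≈ -2.4940)
O(X) = -3 + 419/(504*X) (O(X) = -3 + (-419*(-1/X)/168)/3 = -3 + (-(-419)/(168*X))/3 = -3 + (419/(168*X))/3 = -3 + 419/(504*X))
l = √2618 ≈ 51.166
O(19 - 1*0) - l = (-3 + 419/(504*(19 - 1*0))) - √2618 = (-3 + 419/(504*(19 + 0))) - √2618 = (-3 + (419/504)/19) - √2618 = (-3 + (419/504)*(1/19)) - √2618 = (-3 + 419/9576) - √2618 = -28309/9576 - √2618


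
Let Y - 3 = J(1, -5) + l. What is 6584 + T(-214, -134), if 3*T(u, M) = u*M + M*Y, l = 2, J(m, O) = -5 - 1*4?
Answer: 48964/3 ≈ 16321.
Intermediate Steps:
J(m, O) = -9 (J(m, O) = -5 - 4 = -9)
Y = -4 (Y = 3 + (-9 + 2) = 3 - 7 = -4)
T(u, M) = -4*M/3 + M*u/3 (T(u, M) = (u*M + M*(-4))/3 = (M*u - 4*M)/3 = (-4*M + M*u)/3 = -4*M/3 + M*u/3)
6584 + T(-214, -134) = 6584 + (⅓)*(-134)*(-4 - 214) = 6584 + (⅓)*(-134)*(-218) = 6584 + 29212/3 = 48964/3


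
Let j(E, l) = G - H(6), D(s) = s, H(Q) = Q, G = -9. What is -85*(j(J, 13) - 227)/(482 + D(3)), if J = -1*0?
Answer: 4114/97 ≈ 42.412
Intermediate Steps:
J = 0
j(E, l) = -15 (j(E, l) = -9 - 1*6 = -9 - 6 = -15)
-85*(j(J, 13) - 227)/(482 + D(3)) = -85*(-15 - 227)/(482 + 3) = -(-20570)/485 = -85*(-242/485) = 4114/97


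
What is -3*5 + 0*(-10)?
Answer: -15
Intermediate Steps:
-3*5 + 0*(-10) = -15 + 0 = -15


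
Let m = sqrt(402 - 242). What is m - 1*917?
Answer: -917 + 4*sqrt(10) ≈ -904.35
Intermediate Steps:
m = 4*sqrt(10) (m = sqrt(160) = 4*sqrt(10) ≈ 12.649)
m - 1*917 = 4*sqrt(10) - 1*917 = 4*sqrt(10) - 917 = -917 + 4*sqrt(10)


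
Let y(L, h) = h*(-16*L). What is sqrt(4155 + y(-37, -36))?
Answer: I*sqrt(17157) ≈ 130.98*I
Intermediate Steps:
y(L, h) = -16*L*h
sqrt(4155 + y(-37, -36)) = sqrt(4155 - 16*(-37)*(-36)) = sqrt(4155 - 21312) = sqrt(-17157) = I*sqrt(17157)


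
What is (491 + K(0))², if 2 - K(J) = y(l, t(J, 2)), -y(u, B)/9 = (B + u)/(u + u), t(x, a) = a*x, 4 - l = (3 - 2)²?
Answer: 990025/4 ≈ 2.4751e+5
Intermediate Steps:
l = 3 (l = 4 - (3 - 2)² = 4 - 1*1² = 4 - 1*1 = 4 - 1 = 3)
y(u, B) = -9*(B + u)/(2*u) (y(u, B) = -9*(B + u)/(u + u) = -9*(B + u)/(2*u))
K(J) = 13/2 + 3*J (K(J) = 2 - 9*(-2*J - 1*3)/(2*3) = 2 - 9*(-2*J - 3)/(2*3) = 2 - 9*(-3 - 2*J)/(2*3) = 2 - (-9/2 - 3*J) = 2 + (9/2 + 3*J) = 13/2 + 3*J)
(491 + K(0))² = (491 + (13/2 + 3*0))² = (491 + (13/2 + 0))² = (491 + 13/2)² = (995/2)² = 990025/4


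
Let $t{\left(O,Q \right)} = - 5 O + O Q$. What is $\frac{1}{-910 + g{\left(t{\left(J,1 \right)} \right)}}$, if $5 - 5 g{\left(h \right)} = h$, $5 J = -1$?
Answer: $- \frac{25}{22729} \approx -0.0010999$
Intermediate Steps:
$J = - \frac{1}{5}$ ($J = \frac{1}{5} \left(-1\right) = - \frac{1}{5} \approx -0.2$)
$g{\left(h \right)} = 1 - \frac{h}{5}$
$\frac{1}{-910 + g{\left(t{\left(J,1 \right)} \right)}} = \frac{1}{-910 + \left(1 - \frac{\left(- \frac{1}{5}\right) \left(-5 + 1\right)}{5}\right)} = \frac{1}{-910 + \left(1 - \frac{\left(- \frac{1}{5}\right) \left(-4\right)}{5}\right)} = \frac{1}{-910 + \left(1 - \frac{4}{25}\right)} = \frac{1}{-910 + \frac{21}{25}} = \frac{1}{- \frac{22729}{25}} = - \frac{25}{22729}$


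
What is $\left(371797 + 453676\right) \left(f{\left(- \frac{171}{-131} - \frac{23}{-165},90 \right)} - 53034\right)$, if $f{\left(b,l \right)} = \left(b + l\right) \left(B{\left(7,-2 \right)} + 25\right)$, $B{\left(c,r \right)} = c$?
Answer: $- \frac{81277528464802}{1965} \approx -4.1363 \cdot 10^{10}$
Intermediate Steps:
$f{\left(b,l \right)} = 32 b + 32 l$ ($f{\left(b,l \right)} = \left(b + l\right) \left(7 + 25\right) = \left(b + l\right) 32 = 32 b + 32 l$)
$\left(371797 + 453676\right) \left(f{\left(- \frac{171}{-131} - \frac{23}{-165},90 \right)} - 53034\right) = \left(371797 + 453676\right) \left(\left(32 \left(- \frac{171}{-131} - \frac{23}{-165}\right) + 32 \cdot 90\right) - 53034\right) = 825473 \left(\left(32 \left(\left(-171\right) \left(- \frac{1}{131}\right) - - \frac{23}{165}\right) + 2880\right) - 53034\right) = 825473 \left(\left(32 \left(\frac{171}{131} + \frac{23}{165}\right) + 2880\right) - 53034\right) = 825473 \left(\left(32 \cdot \frac{31228}{21615} + 2880\right) - 53034\right) = 825473 \left(\left(\frac{999296}{21615} + 2880\right) - 53034\right) = 825473 \left(\frac{63250496}{21615} - 53034\right) = 825473 \left(- \frac{1083079414}{21615}\right) = - \frac{81277528464802}{1965}$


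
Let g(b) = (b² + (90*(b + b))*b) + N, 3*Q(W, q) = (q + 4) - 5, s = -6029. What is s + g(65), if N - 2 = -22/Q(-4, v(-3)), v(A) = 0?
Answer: 758764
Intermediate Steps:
Q(W, q) = -⅓ + q/3 (Q(W, q) = ((q + 4) - 5)/3 = ((4 + q) - 5)/3 = (-1 + q)/3 = -⅓ + q/3)
N = 68 (N = 2 - 22/(-⅓ + (⅓)*0) = 2 - 22/(-⅓ + 0) = 2 - 22/(-⅓) = 2 - 22*(-3) = 2 + 66 = 68)
g(b) = 68 + 181*b² (g(b) = (b² + (90*(b + b))*b) + 68 = (b² + (90*(2*b))*b) + 68 = (b² + (180*b)*b) + 68 = (b² + 180*b²) + 68 = 181*b² + 68 = 68 + 181*b²)
s + g(65) = -6029 + (68 + 181*65²) = -6029 + (68 + 181*4225) = -6029 + (68 + 764725) = -6029 + 764793 = 758764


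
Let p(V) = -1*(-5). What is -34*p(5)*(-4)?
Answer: 680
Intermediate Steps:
p(V) = 5
-34*p(5)*(-4) = -34*5*(-4) = -170*(-4) = 680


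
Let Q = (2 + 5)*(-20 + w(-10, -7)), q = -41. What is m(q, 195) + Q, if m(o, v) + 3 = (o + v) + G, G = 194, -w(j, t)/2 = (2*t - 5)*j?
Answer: -2455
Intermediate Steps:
w(j, t) = -2*j*(-5 + 2*t) (w(j, t) = -2*(2*t - 5)*j = -2*(-5 + 2*t)*j = -2*j*(-5 + 2*t))
Q = -2800 (Q = (2 + 5)*(-20 + 2*(-10)*(5 - 2*(-7))) = 7*(-20 + 2*(-10)*(5 + 14)) = 7*(-20 + 2*(-10)*19) = 7*(-20 - 380) = 7*(-400) = -2800)
m(o, v) = 191 + o + v (m(o, v) = -3 + ((o + v) + 194) = -3 + (194 + o + v) = 191 + o + v)
m(q, 195) + Q = (191 - 41 + 195) - 2800 = 345 - 2800 = -2455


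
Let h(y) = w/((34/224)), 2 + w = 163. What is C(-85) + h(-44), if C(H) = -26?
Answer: 17590/17 ≈ 1034.7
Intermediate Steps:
w = 161 (w = -2 + 163 = 161)
h(y) = 18032/17 (h(y) = 161/((34/224)) = 161/((34*(1/224))) = 161/(17/112) = 161*(112/17) = 18032/17)
C(-85) + h(-44) = -26 + 18032/17 = 17590/17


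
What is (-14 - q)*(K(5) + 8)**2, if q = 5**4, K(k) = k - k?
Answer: -40896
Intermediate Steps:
K(k) = 0
q = 625
(-14 - q)*(K(5) + 8)**2 = (-14 - 1*625)*(0 + 8)**2 = (-14 - 625)*8**2 = -639*64 = -40896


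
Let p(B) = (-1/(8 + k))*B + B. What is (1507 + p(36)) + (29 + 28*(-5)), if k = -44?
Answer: 1433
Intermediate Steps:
p(B) = 37*B/36 (p(B) = (-1/(8 - 44))*B + B = (-1/(-36))*B + B = (-1*(-1/36))*B + B = B/36 + B = 37*B/36)
(1507 + p(36)) + (29 + 28*(-5)) = (1507 + (37/36)*36) + (29 + 28*(-5)) = (1507 + 37) + (29 - 140) = 1544 - 111 = 1433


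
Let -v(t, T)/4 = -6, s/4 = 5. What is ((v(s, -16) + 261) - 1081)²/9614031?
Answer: 633616/9614031 ≈ 0.065905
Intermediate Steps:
s = 20 (s = 4*5 = 20)
v(t, T) = 24 (v(t, T) = -4*(-6) = 24)
((v(s, -16) + 261) - 1081)²/9614031 = ((24 + 261) - 1081)²/9614031 = (285 - 1081)²*(1/9614031) = (-796)²*(1/9614031) = 633616*(1/9614031) = 633616/9614031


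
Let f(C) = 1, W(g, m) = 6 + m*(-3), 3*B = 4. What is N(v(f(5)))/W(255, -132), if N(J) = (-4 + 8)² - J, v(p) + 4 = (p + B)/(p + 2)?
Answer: 173/3618 ≈ 0.047816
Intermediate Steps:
B = 4/3 (B = (⅓)*4 = 4/3 ≈ 1.3333)
W(g, m) = 6 - 3*m
v(p) = -4 + (4/3 + p)/(2 + p) (v(p) = -4 + (p + 4/3)/(p + 2) = -4 + (4/3 + p)/(2 + p))
N(J) = 16 - J (N(J) = 4² - J = 16 - J)
N(v(f(5)))/W(255, -132) = (16 - (-20 - 9*1)/(3*(2 + 1)))/(6 - 3*(-132)) = (16 - (-20 - 9)/(3*3))/(6 + 396) = (16 - (-29)/(3*3))/402 = (16 - 1*(-29/9))*(1/402) = (16 + 29/9)*(1/402) = (173/9)*(1/402) = 173/3618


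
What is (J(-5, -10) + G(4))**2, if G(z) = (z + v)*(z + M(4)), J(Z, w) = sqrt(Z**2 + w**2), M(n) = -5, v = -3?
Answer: 126 - 10*sqrt(5) ≈ 103.64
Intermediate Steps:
G(z) = (-5 + z)*(-3 + z) (G(z) = (z - 3)*(z - 5) = (-3 + z)*(-5 + z) = (-5 + z)*(-3 + z))
(J(-5, -10) + G(4))**2 = (sqrt((-5)**2 + (-10)**2) + (15 + 4**2 - 8*4))**2 = (sqrt(25 + 100) + (15 + 16 - 32))**2 = (sqrt(125) - 1)**2 = (5*sqrt(5) - 1)**2 = (-1 + 5*sqrt(5))**2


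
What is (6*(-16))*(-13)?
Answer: 1248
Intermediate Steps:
(6*(-16))*(-13) = -96*(-13) = 1248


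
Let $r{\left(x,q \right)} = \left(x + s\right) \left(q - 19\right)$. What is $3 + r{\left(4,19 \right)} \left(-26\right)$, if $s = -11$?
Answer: $3$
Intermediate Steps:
$r{\left(x,q \right)} = \left(-19 + q\right) \left(-11 + x\right)$ ($r{\left(x,q \right)} = \left(x - 11\right) \left(q - 19\right) = \left(-11 + x\right) \left(-19 + q\right) = \left(-19 + q\right) \left(-11 + x\right)$)
$3 + r{\left(4,19 \right)} \left(-26\right) = 3 + \left(209 - 76 - 209 + 19 \cdot 4\right) \left(-26\right) = 3 + \left(209 - 76 - 209 + 76\right) \left(-26\right) = 3 + 0 \left(-26\right) = 3 + 0 = 3$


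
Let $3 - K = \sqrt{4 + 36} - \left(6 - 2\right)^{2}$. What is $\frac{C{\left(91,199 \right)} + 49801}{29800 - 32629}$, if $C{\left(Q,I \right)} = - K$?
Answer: $- \frac{16594}{943} - \frac{2 \sqrt{10}}{2829} \approx -17.599$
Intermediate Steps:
$K = 19 - 2 \sqrt{10}$ ($K = 3 - \left(\sqrt{4 + 36} - \left(6 - 2\right)^{2}\right) = 3 - \left(\sqrt{40} - 4^{2}\right) = 3 - \left(2 \sqrt{10} - 16\right) = 3 - \left(-16 + 2 \sqrt{10}\right) = 3 + \left(16 - 2 \sqrt{10}\right) = 19 - 2 \sqrt{10} \approx 12.675$)
$C{\left(Q,I \right)} = -19 + 2 \sqrt{10}$ ($C{\left(Q,I \right)} = - (19 - 2 \sqrt{10}) = -19 + 2 \sqrt{10}$)
$\frac{C{\left(91,199 \right)} + 49801}{29800 - 32629} = \frac{\left(-19 + 2 \sqrt{10}\right) + 49801}{29800 - 32629} = \frac{49782 + 2 \sqrt{10}}{-2829} = \left(49782 + 2 \sqrt{10}\right) \left(- \frac{1}{2829}\right) = - \frac{16594}{943} - \frac{2 \sqrt{10}}{2829}$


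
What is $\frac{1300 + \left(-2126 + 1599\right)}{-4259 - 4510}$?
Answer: $- \frac{773}{8769} \approx -0.088151$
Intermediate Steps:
$\frac{1300 + \left(-2126 + 1599\right)}{-4259 - 4510} = \frac{1300 - 527}{-8769} = 773 \left(- \frac{1}{8769}\right) = - \frac{773}{8769}$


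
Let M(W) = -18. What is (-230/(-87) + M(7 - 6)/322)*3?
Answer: 36247/4669 ≈ 7.7633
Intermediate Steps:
(-230/(-87) + M(7 - 6)/322)*3 = (-230/(-87) - 18/322)*3 = (-230*(-1/87) - 18*1/322)*3 = (230/87 - 9/161)*3 = (36247/14007)*3 = 36247/4669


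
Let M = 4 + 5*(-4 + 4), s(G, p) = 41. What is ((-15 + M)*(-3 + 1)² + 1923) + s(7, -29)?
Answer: 1920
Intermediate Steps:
M = 4 (M = 4 + 5*0 = 4 + 0 = 4)
((-15 + M)*(-3 + 1)² + 1923) + s(7, -29) = ((-15 + 4)*(-3 + 1)² + 1923) + 41 = (-11*(-2)² + 1923) + 41 = (-11*4 + 1923) + 41 = (-44 + 1923) + 41 = 1879 + 41 = 1920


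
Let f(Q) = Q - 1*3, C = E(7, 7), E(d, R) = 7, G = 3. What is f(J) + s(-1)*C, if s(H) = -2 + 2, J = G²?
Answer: 6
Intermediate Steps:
J = 9 (J = 3² = 9)
C = 7
s(H) = 0
f(Q) = -3 + Q (f(Q) = Q - 3 = -3 + Q)
f(J) + s(-1)*C = (-3 + 9) + 0*7 = 6 + 0 = 6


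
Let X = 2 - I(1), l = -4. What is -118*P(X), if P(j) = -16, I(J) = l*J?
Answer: 1888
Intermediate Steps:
I(J) = -4*J
X = 6 (X = 2 - (-4) = 2 - 1*(-4) = 2 + 4 = 6)
-118*P(X) = -118*(-16) = 1888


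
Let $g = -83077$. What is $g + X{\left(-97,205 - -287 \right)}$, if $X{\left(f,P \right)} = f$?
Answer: $-83174$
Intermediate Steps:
$g + X{\left(-97,205 - -287 \right)} = -83077 - 97 = -83174$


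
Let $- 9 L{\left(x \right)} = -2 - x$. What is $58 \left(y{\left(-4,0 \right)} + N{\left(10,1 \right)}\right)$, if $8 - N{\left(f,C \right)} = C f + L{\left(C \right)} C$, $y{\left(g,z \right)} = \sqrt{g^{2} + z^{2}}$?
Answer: $\frac{290}{3} \approx 96.667$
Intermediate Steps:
$L{\left(x \right)} = \frac{2}{9} + \frac{x}{9}$ ($L{\left(x \right)} = - \frac{-2 - x}{9} = \frac{2}{9} + \frac{x}{9}$)
$N{\left(f,C \right)} = 8 - C f - C \left(\frac{2}{9} + \frac{C}{9}\right)$ ($N{\left(f,C \right)} = 8 - \left(C f + \left(\frac{2}{9} + \frac{C}{9}\right) C\right) = 8 - \left(C f + C \left(\frac{2}{9} + \frac{C}{9}\right)\right) = 8 - C f - C \left(\frac{2}{9} + \frac{C}{9}\right)$)
$58 \left(y{\left(-4,0 \right)} + N{\left(10,1 \right)}\right) = 58 \left(\sqrt{\left(-4\right)^{2} + 0^{2}} - \left(-8 + 10 + \frac{2 + 1}{9}\right)\right) = 58 \left(\sqrt{16 + 0} - \left(2 + \frac{1}{3}\right)\right) = 58 \left(\sqrt{16} - \frac{7}{3}\right) = 58 \left(4 - \frac{7}{3}\right) = 58 \cdot \frac{5}{3} = \frac{290}{3}$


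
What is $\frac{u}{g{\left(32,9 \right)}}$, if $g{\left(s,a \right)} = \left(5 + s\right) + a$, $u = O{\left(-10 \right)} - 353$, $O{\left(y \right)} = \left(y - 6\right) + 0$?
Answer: $- \frac{369}{46} \approx -8.0217$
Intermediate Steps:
$O{\left(y \right)} = -6 + y$ ($O{\left(y \right)} = \left(-6 + y\right) + 0 = -6 + y$)
$u = -369$ ($u = \left(-6 - 10\right) - 353 = -16 - 353 = -369$)
$g{\left(s,a \right)} = 5 + a + s$
$\frac{u}{g{\left(32,9 \right)}} = - \frac{369}{5 + 9 + 32} = - \frac{369}{46}$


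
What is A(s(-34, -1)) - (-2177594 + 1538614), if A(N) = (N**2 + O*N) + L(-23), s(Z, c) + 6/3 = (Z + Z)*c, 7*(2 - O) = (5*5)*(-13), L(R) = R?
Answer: 4525565/7 ≈ 6.4651e+5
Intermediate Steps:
O = 339/7 (O = 2 - 5*5*(-13)/7 = 2 - 25*(-13)/7 = 2 - 1/7*(-325) = 2 + 325/7 = 339/7 ≈ 48.429)
s(Z, c) = -2 + 2*Z*c (s(Z, c) = -2 + (Z + Z)*c = -2 + (2*Z)*c = -2 + 2*Z*c)
A(N) = -23 + N**2 + 339*N/7 (A(N) = (N**2 + 339*N/7) - 23 = -23 + N**2 + 339*N/7)
A(s(-34, -1)) - (-2177594 + 1538614) = (-23 + (-2 + 2*(-34)*(-1))**2 + 339*(-2 + 2*(-34)*(-1))/7) - (-2177594 + 1538614) = (-23 + (-2 + 68)**2 + 339*(-2 + 68)/7) - 1*(-638980) = (-23 + 66**2 + (339/7)*66) + 638980 = (-23 + 4356 + 22374/7) + 638980 = 52705/7 + 638980 = 4525565/7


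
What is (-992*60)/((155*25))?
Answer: -384/25 ≈ -15.360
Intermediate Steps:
(-992*60)/((155*25)) = -59520/3875 = -59520*1/3875 = -384/25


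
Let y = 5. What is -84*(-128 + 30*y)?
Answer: -1848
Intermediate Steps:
-84*(-128 + 30*y) = -84*(-128 + 30*5) = -84*(-128 + 150) = -84*22 = -1848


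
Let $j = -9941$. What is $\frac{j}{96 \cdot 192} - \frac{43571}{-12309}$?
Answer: $\frac{20628391}{6875136} \approx 3.0004$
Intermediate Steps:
$\frac{j}{96 \cdot 192} - \frac{43571}{-12309} = - \frac{9941}{96 \cdot 192} - \frac{43571}{-12309} = - \frac{9941}{18432} - - \frac{3961}{1119} = \left(-9941\right) \frac{1}{18432} + \frac{3961}{1119} = - \frac{9941}{18432} + \frac{3961}{1119} = \frac{20628391}{6875136}$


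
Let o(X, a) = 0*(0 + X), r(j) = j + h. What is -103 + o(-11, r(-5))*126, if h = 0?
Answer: -103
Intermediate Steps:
r(j) = j (r(j) = j + 0 = j)
o(X, a) = 0 (o(X, a) = 0*X = 0)
-103 + o(-11, r(-5))*126 = -103 + 0*126 = -103 + 0 = -103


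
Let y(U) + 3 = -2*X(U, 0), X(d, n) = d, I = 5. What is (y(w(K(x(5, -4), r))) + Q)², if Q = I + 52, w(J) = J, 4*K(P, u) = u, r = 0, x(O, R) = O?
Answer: 2916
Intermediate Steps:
K(P, u) = u/4
y(U) = -3 - 2*U
Q = 57 (Q = 5 + 52 = 57)
(y(w(K(x(5, -4), r))) + Q)² = ((-3 - 0/2) + 57)² = ((-3 - 2*0) + 57)² = ((-3 + 0) + 57)² = (-3 + 57)² = 54² = 2916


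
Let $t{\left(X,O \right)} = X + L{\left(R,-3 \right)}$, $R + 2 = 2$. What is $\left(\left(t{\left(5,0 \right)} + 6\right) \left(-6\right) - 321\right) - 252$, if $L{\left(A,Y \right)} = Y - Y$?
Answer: $-639$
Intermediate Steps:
$R = 0$ ($R = -2 + 2 = 0$)
$L{\left(A,Y \right)} = 0$
$t{\left(X,O \right)} = X$ ($t{\left(X,O \right)} = X + 0 = X$)
$\left(\left(t{\left(5,0 \right)} + 6\right) \left(-6\right) - 321\right) - 252 = \left(\left(5 + 6\right) \left(-6\right) - 321\right) - 252 = \left(11 \left(-6\right) - 321\right) - 252 = \left(-66 - 321\right) - 252 = -387 - 252 = -639$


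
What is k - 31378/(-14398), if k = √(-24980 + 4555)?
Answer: 15689/7199 + 5*I*√817 ≈ 2.1793 + 142.92*I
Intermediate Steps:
k = 5*I*√817 (k = √(-20425) = 5*I*√817 ≈ 142.92*I)
k - 31378/(-14398) = 5*I*√817 - 31378/(-14398) = 5*I*√817 - 31378*(-1)/14398 = 5*I*√817 - 1*(-15689/7199) = 5*I*√817 + 15689/7199 = 15689/7199 + 5*I*√817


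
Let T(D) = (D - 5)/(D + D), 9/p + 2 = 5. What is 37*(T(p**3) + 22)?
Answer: 22385/27 ≈ 829.07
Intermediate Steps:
p = 3 (p = 9/(-2 + 5) = 9/3 = 9*(1/3) = 3)
T(D) = (-5 + D)/(2*D) (T(D) = (-5 + D)/((2*D)) = (-5 + D)*(1/(2*D)) = (-5 + D)/(2*D))
37*(T(p**3) + 22) = 37*((-5 + 3**3)/(2*(3**3)) + 22) = 37*((1/2)*(-5 + 27)/27 + 22) = 37*((1/2)*(1/27)*22 + 22) = 37*(11/27 + 22) = 37*(605/27) = 22385/27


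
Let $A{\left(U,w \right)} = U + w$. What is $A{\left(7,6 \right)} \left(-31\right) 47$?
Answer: $-18941$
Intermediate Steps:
$A{\left(7,6 \right)} \left(-31\right) 47 = \left(7 + 6\right) \left(-31\right) 47 = 13 \left(-31\right) 47 = \left(-403\right) 47 = -18941$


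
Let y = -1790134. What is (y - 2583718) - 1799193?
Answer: -6173045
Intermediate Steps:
(y - 2583718) - 1799193 = (-1790134 - 2583718) - 1799193 = -4373852 - 1799193 = -6173045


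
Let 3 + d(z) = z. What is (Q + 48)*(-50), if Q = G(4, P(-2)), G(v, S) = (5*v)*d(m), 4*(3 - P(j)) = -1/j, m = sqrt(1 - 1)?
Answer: 600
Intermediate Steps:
m = 0 (m = sqrt(0) = 0)
P(j) = 3 + 1/(4*j) (P(j) = 3 - (-1)/(4*j) = 3 + 1/(4*j))
d(z) = -3 + z
G(v, S) = -15*v (G(v, S) = (5*v)*(-3 + 0) = (5*v)*(-3) = -15*v)
Q = -60 (Q = -15*4 = -60)
(Q + 48)*(-50) = (-60 + 48)*(-50) = -12*(-50) = 600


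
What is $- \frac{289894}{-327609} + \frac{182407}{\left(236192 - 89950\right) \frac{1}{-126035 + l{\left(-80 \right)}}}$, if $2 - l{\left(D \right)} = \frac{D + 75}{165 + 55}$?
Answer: $- \frac{331384165186350901}{2108048596632} \approx -1.572 \cdot 10^{5}$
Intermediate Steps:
$l{\left(D \right)} = \frac{73}{44} - \frac{D}{220}$ ($l{\left(D \right)} = 2 - \frac{D + 75}{165 + 55} = 2 - \frac{75 + D}{220} = 2 - \left(75 + D\right) \frac{1}{220} = 2 - \left(\frac{15}{44} + \frac{D}{220}\right) = \frac{73}{44} - \frac{D}{220}$)
$- \frac{289894}{-327609} + \frac{182407}{\left(236192 - 89950\right) \frac{1}{-126035 + l{\left(-80 \right)}}} = - \frac{289894}{-327609} + \frac{182407}{\left(236192 - 89950\right) \frac{1}{-126035 + \left(\frac{73}{44} - - \frac{4}{11}\right)}} = \left(-289894\right) \left(- \frac{1}{327609}\right) + \frac{182407}{146242 \frac{1}{-126035 + \left(\frac{73}{44} + \frac{4}{11}\right)}} = \frac{289894}{327609} + \frac{182407}{146242 \frac{1}{-126035 + \frac{89}{44}}} = \frac{289894}{327609} + \frac{182407}{146242 \frac{1}{- \frac{5545451}{44}}} = \frac{289894}{327609} + \frac{182407}{146242 \left(- \frac{44}{5545451}\right)} = \frac{289894}{327609} + \frac{182407}{- \frac{6434648}{5545451}} = \frac{289894}{327609} + 182407 \left(- \frac{5545451}{6434648}\right) = \frac{289894}{327609} - \frac{1011529080557}{6434648} = - \frac{331384165186350901}{2108048596632}$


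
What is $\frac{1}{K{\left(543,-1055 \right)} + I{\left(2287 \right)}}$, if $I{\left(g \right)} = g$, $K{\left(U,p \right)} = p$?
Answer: $\frac{1}{1232} \approx 0.00081169$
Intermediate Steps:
$\frac{1}{K{\left(543,-1055 \right)} + I{\left(2287 \right)}} = \frac{1}{-1055 + 2287} = \frac{1}{1232}$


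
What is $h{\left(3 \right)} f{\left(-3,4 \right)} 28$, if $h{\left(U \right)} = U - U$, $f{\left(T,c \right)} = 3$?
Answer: $0$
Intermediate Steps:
$h{\left(U \right)} = 0$
$h{\left(3 \right)} f{\left(-3,4 \right)} 28 = 0 \cdot 3 \cdot 28 = 0 \cdot 28 = 0$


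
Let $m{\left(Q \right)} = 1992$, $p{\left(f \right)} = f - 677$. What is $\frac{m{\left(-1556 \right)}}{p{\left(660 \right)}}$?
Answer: $- \frac{1992}{17} \approx -117.18$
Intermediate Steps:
$p{\left(f \right)} = -677 + f$ ($p{\left(f \right)} = f - 677 = -677 + f$)
$\frac{m{\left(-1556 \right)}}{p{\left(660 \right)}} = \frac{1992}{-677 + 660} = \frac{1992}{-17} = 1992 \left(- \frac{1}{17}\right) = - \frac{1992}{17}$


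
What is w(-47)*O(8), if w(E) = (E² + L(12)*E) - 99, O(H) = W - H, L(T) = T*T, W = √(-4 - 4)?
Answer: 37264 - 9316*I*√2 ≈ 37264.0 - 13175.0*I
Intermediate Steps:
W = 2*I*√2 (W = √(-8) = 2*I*√2 ≈ 2.8284*I)
L(T) = T²
O(H) = -H + 2*I*√2 (O(H) = 2*I*√2 - H = -H + 2*I*√2)
w(E) = -99 + E² + 144*E (w(E) = (E² + 12²*E) - 99 = (E² + 144*E) - 99 = -99 + E² + 144*E)
w(-47)*O(8) = (-99 + (-47)² + 144*(-47))*(-1*8 + 2*I*√2) = (-99 + 2209 - 6768)*(-8 + 2*I*√2) = -4658*(-8 + 2*I*√2) = 37264 - 9316*I*√2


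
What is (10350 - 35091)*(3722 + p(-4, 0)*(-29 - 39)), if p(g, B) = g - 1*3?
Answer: -103862718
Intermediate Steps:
p(g, B) = -3 + g (p(g, B) = g - 3 = -3 + g)
(10350 - 35091)*(3722 + p(-4, 0)*(-29 - 39)) = (10350 - 35091)*(3722 + (-3 - 4)*(-29 - 39)) = -24741*(3722 - 7*(-68)) = -24741*(3722 + 476) = -24741*4198 = -103862718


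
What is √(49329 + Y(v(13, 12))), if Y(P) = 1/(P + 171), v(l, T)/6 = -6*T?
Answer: 2*√93342793/87 ≈ 222.10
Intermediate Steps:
v(l, T) = -36*T (v(l, T) = 6*(-6*T) = -36*T)
Y(P) = 1/(171 + P)
√(49329 + Y(v(13, 12))) = √(49329 + 1/(171 - 36*12)) = √(49329 + 1/(171 - 432)) = √(49329 + 1/(-261)) = √(49329 - 1/261) = √(12874868/261) = 2*√93342793/87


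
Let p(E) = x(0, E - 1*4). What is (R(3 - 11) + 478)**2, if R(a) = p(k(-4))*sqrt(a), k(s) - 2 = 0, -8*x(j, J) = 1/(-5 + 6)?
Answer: (1912 - I*sqrt(2))**2/16 ≈ 2.2848e+5 - 338.0*I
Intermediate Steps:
x(j, J) = -1/8 (x(j, J) = -1/(8*(-5 + 6)) = -1/8/1 = -1/8*1 = -1/8)
k(s) = 2 (k(s) = 2 + 0 = 2)
p(E) = -1/8
R(a) = -sqrt(a)/8
(R(3 - 11) + 478)**2 = (-sqrt(3 - 11)/8 + 478)**2 = (-I*sqrt(2)/4 + 478)**2 = (478 - I*sqrt(2)/4)**2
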